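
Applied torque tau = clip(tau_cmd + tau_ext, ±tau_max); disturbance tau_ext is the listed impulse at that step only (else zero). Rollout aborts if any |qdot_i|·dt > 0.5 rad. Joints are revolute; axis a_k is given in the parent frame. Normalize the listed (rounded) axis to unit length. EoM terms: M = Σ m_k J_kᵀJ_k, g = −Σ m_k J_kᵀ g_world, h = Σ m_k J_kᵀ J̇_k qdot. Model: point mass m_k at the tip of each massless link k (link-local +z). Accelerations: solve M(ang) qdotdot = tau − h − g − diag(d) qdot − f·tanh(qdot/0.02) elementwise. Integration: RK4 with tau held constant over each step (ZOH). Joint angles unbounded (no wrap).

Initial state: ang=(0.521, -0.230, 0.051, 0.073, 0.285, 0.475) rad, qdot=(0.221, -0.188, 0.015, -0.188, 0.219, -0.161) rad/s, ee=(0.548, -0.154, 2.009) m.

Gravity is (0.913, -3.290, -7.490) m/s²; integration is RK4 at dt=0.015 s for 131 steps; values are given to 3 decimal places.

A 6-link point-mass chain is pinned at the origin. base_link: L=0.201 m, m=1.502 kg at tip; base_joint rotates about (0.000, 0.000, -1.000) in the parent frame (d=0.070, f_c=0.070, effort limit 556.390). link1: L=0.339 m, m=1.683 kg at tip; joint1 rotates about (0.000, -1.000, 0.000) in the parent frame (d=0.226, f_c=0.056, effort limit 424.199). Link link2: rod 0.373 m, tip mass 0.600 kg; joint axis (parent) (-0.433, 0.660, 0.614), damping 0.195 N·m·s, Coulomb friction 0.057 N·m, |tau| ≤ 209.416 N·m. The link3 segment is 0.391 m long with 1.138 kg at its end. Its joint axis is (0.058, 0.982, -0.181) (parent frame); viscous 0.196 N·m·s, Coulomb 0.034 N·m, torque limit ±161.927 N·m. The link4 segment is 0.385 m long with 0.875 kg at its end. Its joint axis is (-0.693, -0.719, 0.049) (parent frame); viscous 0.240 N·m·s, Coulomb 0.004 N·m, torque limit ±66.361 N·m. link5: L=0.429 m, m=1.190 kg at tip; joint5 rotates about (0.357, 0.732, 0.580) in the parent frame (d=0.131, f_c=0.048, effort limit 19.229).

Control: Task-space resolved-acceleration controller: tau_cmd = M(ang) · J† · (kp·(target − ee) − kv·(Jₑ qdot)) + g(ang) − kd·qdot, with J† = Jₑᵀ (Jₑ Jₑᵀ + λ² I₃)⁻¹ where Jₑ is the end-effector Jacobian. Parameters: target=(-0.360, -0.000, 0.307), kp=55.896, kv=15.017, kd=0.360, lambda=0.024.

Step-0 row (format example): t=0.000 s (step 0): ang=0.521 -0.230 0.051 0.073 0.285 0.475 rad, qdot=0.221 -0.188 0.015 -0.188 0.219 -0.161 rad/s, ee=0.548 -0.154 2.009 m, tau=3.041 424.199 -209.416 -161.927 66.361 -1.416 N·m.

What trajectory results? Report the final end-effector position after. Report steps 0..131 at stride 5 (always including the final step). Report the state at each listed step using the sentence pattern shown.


t=0.075 s (step 5): ang=0.659 0.032 -0.171 0.588 0.842 1.388 rad, qdot=1.735 6.080 -2.190 8.478 4.754 12.686 rad/s, ee=0.417 -0.119 1.825 m, tau=-2.734 6.766 11.944 0.887 1.825 1.854 N·m.
t=0.150 s (step 10): ang=0.733 0.473 -0.251 1.071 0.777 2.165 rad, qdot=1.270 5.169 -0.603 4.843 -4.790 8.193 rad/s, ee=0.148 -0.066 1.494 m, tau=-0.159 -79.033 50.538 20.351 -3.359 -4.299 N·m.
t=0.225 s (step 15): ang=0.837 0.798 -0.307 1.400 0.333 2.599 rad, qdot=1.128 3.716 -0.866 4.100 -6.009 3.343 rad/s, ee=-0.040 -0.006 1.222 m, tau=-0.807 -41.284 26.286 8.233 0.839 -2.386 N·m.
t=0.300 s (step 20): ang=0.896 1.047 -0.390 1.677 -0.044 2.716 rad, qdot=0.559 2.936 -1.402 3.170 -4.085 0.140 rad/s, ee=-0.149 0.009 1.008 m, tau=5.955 -21.720 17.939 -10.396 7.749 2.408 N·m.
t=0.375 s (step 25): ang=0.933 1.242 -0.517 1.861 -0.308 2.664 rad, qdot=0.476 2.288 -1.894 1.688 -3.142 -1.345 rad/s, ee=-0.220 0.005 0.823 m, tau=8.594 -23.013 17.205 -14.535 10.132 4.383 N·m.
t=0.450 s (step 30): ang=0.970 1.392 -0.663 1.935 -0.528 2.536 rad, qdot=0.493 1.754 -1.913 0.355 -2.747 -1.938 rad/s, ee=-0.265 0.003 0.678 m, tau=7.776 -24.272 15.781 -11.476 9.583 4.343 N·m.
t=0.525 s (step 35): ang=1.006 1.507 -0.795 1.929 -0.717 2.388 rad, qdot=0.445 1.337 -1.578 -0.421 -2.262 -1.943 rad/s, ee=-0.294 0.005 0.573 m, tau=5.445 -23.518 13.793 -7.257 8.100 3.662 N·m.
t=0.600 s (step 40): ang=1.034 1.597 -0.897 1.885 -0.865 2.252 rad, qdot=0.317 1.071 -1.139 -0.696 -1.703 -1.645 rad/s, ee=-0.313 0.009 0.500 m, tau=4.025 -21.974 12.148 -3.976 6.690 3.004 N·m.
t=0.675 s (step 45): ang=1.053 1.671 -0.968 1.832 -0.974 2.143 rad, qdot=0.174 0.915 -0.768 -0.687 -1.210 -1.269 rad/s, ee=-0.326 0.013 0.448 m, tau=3.790 -20.827 11.136 -1.781 5.616 2.548 N·m.
t=0.750 s (step 50): ang=1.061 1.735 -1.015 1.784 -1.050 2.061 rad, qdot=0.054 0.807 -0.509 -0.567 -0.836 -0.925 rad/s, ee=-0.337 0.016 0.411 m, tau=4.190 -20.223 10.598 -0.368 4.874 2.264 N·m.
t=0.825 s (step 55): ang=1.062 1.792 -1.047 1.747 -1.102 2.003 rad, qdot=-0.031 0.708 -0.350 -0.423 -0.567 -0.646 rad/s, ee=-0.345 0.017 0.384 m, tau=4.808 -19.904 10.297 0.548 4.371 2.084 N·m.
t=0.900 s (step 60): ang=1.057 1.841 -1.069 1.720 -1.137 1.962 rad, qdot=-0.084 0.610 -0.258 -0.294 -0.378 -0.435 rad/s, ee=-0.351 0.016 0.363 m, tau=5.408 -19.684 10.083 1.175 4.023 1.959 N·m.
t=0.975 s (step 65): ang=1.050 1.884 -1.086 1.702 -1.160 1.936 rad, qdot=-0.118 0.516 -0.200 -0.192 -0.247 -0.277 rad/s, ee=-0.355 0.015 0.348 m, tau=5.902 -19.477 9.885 1.636 3.769 1.861 N·m.
t=1.050 s (step 70): ang=1.040 1.919 -1.100 1.691 -1.175 1.920 rad, qdot=-0.136 0.426 -0.161 -0.115 -0.157 -0.161 rad/s, ee=-0.358 0.013 0.337 m, tau=6.262 -19.234 9.667 1.988 3.571 1.780 N·m.
t=1.125 s (step 75): ang=1.030 1.948 -1.111 1.685 -1.184 1.911 rad, qdot=-0.143 0.346 -0.132 -0.060 -0.094 -0.078 rad/s, ee=-0.359 0.011 0.328 m, tau=6.497 -18.961 9.430 2.267 3.407 1.710 N·m.
t=1.200 s (step 80): ang=1.019 1.971 -1.120 1.682 -1.190 1.907 rad, qdot=-0.142 0.277 -0.110 -0.022 -0.052 -0.021 rad/s, ee=-0.360 0.009 0.322 m, tau=6.650 -18.690 9.198 2.494 3.271 1.652 N·m.
t=1.275 s (step 85): ang=1.009 1.990 -1.127 1.681 -1.193 1.907 rad, qdot=-0.132 0.215 -0.091 -0.002 -0.030 0.002 rad/s, ee=-0.361 0.007 0.317 m, tau=6.884 -18.517 9.062 2.668 3.171 1.631 N·m.
t=1.350 s (step 90): ang=0.999 2.004 -1.134 1.681 -1.194 1.907 rad, qdot=-0.111 0.160 -0.074 0.005 -0.018 0.007 rad/s, ee=-0.361 0.005 0.314 m, tau=7.021 -18.338 8.921 2.811 3.087 1.614 N·m.
t=1.425 s (step 95): ang=0.992 2.014 -1.139 1.682 -1.195 1.908 rad, qdot=-0.086 0.114 -0.058 0.008 -0.011 0.008 rad/s, ee=-0.361 0.003 0.311 m, tau=7.014 -18.125 8.746 2.927 3.011 1.589 N·m.
t=1.500 s (step 100): ang=0.987 2.021 -1.143 1.682 -1.196 1.908 rad, qdot=-0.062 0.078 -0.044 0.008 -0.007 0.008 rad/s, ee=-0.361 0.002 0.310 m, tau=6.931 -17.915 8.572 3.015 2.949 1.561 N·m.
t=1.575 s (step 105): ang=0.983 2.026 -1.145 1.683 -1.196 1.909 rad, qdot=-0.041 0.051 -0.032 0.006 -0.004 0.006 rad/s, ee=-0.360 0.001 0.309 m, tau=6.819 -17.730 8.417 3.080 2.899 1.536 N·m.
t=1.650 s (step 110): ang=0.980 2.029 -1.147 1.683 -1.197 1.909 rad, qdot=-0.025 0.031 -0.023 0.004 -0.003 0.004 rad/s, ee=-0.360 0.000 0.308 m, tau=6.708 -17.579 8.290 3.126 2.861 1.514 N·m.
t=1.725 s (step 115): ang=0.979 2.031 -1.149 1.683 -1.197 1.910 rad, qdot=-0.014 0.018 -0.015 0.003 -0.002 0.003 rad/s, ee=-0.360 0.000 0.307 m, tau=6.615 -17.467 8.195 3.158 2.833 1.498 N·m.
t=1.800 s (step 120): ang=0.978 2.032 -1.150 1.684 -1.197 1.910 rad, qdot=-0.007 0.010 -0.009 0.002 -0.002 0.002 rad/s, ee=-0.360 -0.000 0.307 m, tau=6.548 -17.391 8.130 3.178 2.814 1.488 N·m.
t=1.875 s (step 125): ang=0.978 2.032 -1.150 1.684 -1.197 1.910 rad, qdot=-0.003 0.005 -0.004 0.001 -0.001 0.001 rad/s, ee=-0.360 -0.000 0.307 m, tau=6.503 -17.340 8.088 3.191 2.800 1.481 N·m.
t=1.950 s (step 130): ang=0.978 2.032 -1.150 1.684 -1.197 1.910 rad, qdot=-0.001 0.002 -0.002 0.000 -0.000 0.001 rad/s, ee=-0.360 -0.000 0.307 m, tau=6.474 -17.308 8.061 3.197 2.792 1.477 N·m.
t=1.965 s (step 131): ang=0.978 2.032 -1.150 1.684 -1.197 1.910 rad, qdot=-0.001 0.002 -0.002 0.000 -0.000 0.001 rad/s, ee=-0.360 -0.000 0.307 m.
final ee position (m): -0.360 -0.000 0.307


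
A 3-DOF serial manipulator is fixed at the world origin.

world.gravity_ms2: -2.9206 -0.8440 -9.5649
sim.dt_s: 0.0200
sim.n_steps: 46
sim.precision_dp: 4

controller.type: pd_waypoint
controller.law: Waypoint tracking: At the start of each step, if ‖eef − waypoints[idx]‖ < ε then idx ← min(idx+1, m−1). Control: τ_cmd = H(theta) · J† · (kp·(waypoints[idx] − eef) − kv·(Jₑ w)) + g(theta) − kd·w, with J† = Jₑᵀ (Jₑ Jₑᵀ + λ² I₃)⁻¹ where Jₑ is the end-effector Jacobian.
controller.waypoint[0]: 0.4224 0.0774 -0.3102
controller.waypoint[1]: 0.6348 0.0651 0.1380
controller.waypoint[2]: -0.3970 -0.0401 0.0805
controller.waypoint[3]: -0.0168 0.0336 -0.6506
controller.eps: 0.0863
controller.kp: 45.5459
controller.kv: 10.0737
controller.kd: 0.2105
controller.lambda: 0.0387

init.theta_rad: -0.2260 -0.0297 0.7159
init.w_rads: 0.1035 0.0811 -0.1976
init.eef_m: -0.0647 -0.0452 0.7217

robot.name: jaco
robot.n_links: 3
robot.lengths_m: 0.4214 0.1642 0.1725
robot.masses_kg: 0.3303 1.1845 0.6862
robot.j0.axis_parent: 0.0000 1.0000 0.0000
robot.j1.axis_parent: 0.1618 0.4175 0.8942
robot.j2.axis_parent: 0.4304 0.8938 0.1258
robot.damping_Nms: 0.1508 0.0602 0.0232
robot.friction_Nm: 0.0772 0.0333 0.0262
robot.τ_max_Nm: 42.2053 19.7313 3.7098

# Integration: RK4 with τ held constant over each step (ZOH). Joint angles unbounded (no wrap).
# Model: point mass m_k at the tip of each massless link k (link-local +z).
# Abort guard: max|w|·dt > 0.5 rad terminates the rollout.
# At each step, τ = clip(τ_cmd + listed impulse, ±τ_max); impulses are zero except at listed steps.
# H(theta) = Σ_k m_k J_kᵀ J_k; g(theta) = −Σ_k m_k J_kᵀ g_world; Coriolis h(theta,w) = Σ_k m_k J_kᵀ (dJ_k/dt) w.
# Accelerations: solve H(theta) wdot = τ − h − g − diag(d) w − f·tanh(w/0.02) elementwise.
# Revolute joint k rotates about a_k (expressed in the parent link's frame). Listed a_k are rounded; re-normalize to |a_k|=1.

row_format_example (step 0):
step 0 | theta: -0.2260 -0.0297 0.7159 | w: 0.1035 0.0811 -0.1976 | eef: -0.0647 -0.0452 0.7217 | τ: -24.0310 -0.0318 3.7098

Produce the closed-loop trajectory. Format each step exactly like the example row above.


step 1 | theta: -0.2460 0.0307 0.7784 | w: -2.0009 5.2615 6.6387 | eef: -0.0599 -0.0449 0.7145 | τ: -13.5614 -0.5235 1.9836
step 2 | theta: -0.2917 0.1193 0.9638 | w: -2.5278 3.5663 11.7069 | eef: -0.0524 -0.0428 0.6914 | τ: 4.0678 1.5258 0.7358
step 3 | theta: -0.3404 0.1821 1.2074 | w: -2.3419 2.8104 12.6224 | eef: -0.0474 -0.0369 0.6568 | τ: 16.5553 2.7081 0.1935
step 4 | theta: -0.3813 0.2334 1.4567 | w: -1.7565 2.4327 12.3748 | eef: -0.0451 -0.0267 0.6165 | τ: 24.0328 3.1087 -0.4067
step 5 | theta: -0.4083 0.2802 1.6987 | w: -0.9565 2.3586 11.9244 | eef: -0.0441 -0.0136 0.5742 | τ: 28.9623 3.1130 -1.1298
step 6 | theta: -0.4179 0.3284 1.9317 | w: -0.0038 2.5600 11.4761 | eef: -0.0435 0.0010 0.5324 | τ: 33.1665 3.0127 -1.8872
step 7 | theta: -0.4071 0.3838 2.1557 | w: 1.0795 3.1095 10.9922 | eef: -0.0431 0.0163 0.4931 | τ: 38.2068 3.0151 -2.5796
step 8 | theta: -0.3730 0.4541 2.3700 | w: 2.3166 4.0901 10.4407 | eef: -0.0427 0.0309 0.4589 | τ: 42.2053 3.3723 -3.1440
step 9 | theta: -0.3147 0.5624 2.5643 | w: 3.4890 7.0528 8.8503 | eef: -0.0415 0.0444 0.4327 | τ: 42.2053 4.2544 -3.3425
step 10 | theta: -0.2382 0.7828 2.6957 | w: 4.2002 14.9121 4.2417 | eef: -0.0374 0.0584 0.4171 | τ: 42.2053 5.2066 -2.6290
step 11 | theta: -0.1431 1.1606 2.7392 | w: 5.4857 22.2853 0.3204 | eef: -0.0277 0.0723 0.4109 | τ: 41.2448 -2.3407 -1.3559
step 12 | theta: -0.0081 1.4833 2.7936 | w: 7.7583 11.2868 4.5674 | eef: -0.0017 0.0717 0.4135 | τ: -31.3000 -5.4678 -2.1851
step 13 | theta: 0.1350 1.5862 2.8774 | w: 6.5489 -1.1558 4.0074 | eef: 0.0433 0.0601 0.4161 | τ: -29.6249 -2.4742 -2.0671
step 14 | theta: 0.2539 1.5217 2.9345 | w: 5.3545 -5.0291 1.6025 | eef: 0.0909 0.0532 0.4103 | τ: -21.8749 -1.1667 -1.2479
step 15 | theta: 0.3520 1.4222 2.9419 | w: 4.4490 -4.7040 -0.9753 | eef: 0.1342 0.0533 0.3970 | τ: -17.8727 -0.9814 -0.3570
step 16 | theta: 0.4338 1.3335 2.9058 | w: 3.7303 -4.0258 -2.7271 | eef: 0.1729 0.0581 0.3786 | τ: -16.1757 -0.9983 0.2752
step 17 | theta: 0.5025 1.2563 2.8410 | w: 3.1308 -3.6073 -3.8075 | eef: 0.2081 0.0647 0.3570 | τ: -11.9248 -0.6735 0.6843
step 18 | theta: 0.5612 1.1904 2.7604 | w: 2.7414 -2.9772 -4.2643 | eef: 0.2407 0.0713 0.3341 | τ: 5.2823 0.8282 0.8653
step 19 | theta: 0.6192 1.1474 2.6838 | w: 3.0739 -1.4725 -3.3234 | eef: 0.2710 0.0765 0.3108 | τ: 28.3888 2.7256 0.6739
step 20 | theta: 0.6935 1.1402 2.6423 | w: 4.3703 0.5258 -0.7550 | eef: 0.2987 0.0795 0.2856 | τ: 29.2908 2.5593 0.1984
step 21 | theta: 0.7944 1.1626 2.6494 | w: 5.7357 1.6499 1.4479 | eef: 0.3239 0.0799 0.2559 | τ: 17.1273 1.5125 -0.0653
step 22 | theta: 0.9182 1.1977 2.6887 | w: 6.6436 1.8055 2.4834 | eef: 0.3477 0.0779 0.2206 | τ: 0.0273 0.3193 0.0156
step 23 | theta: 1.0537 1.2249 2.7388 | w: 6.9204 0.8784 2.5560 | eef: 0.3702 0.0741 0.1798 | τ: -14.7917 -0.4518 0.3115
step 24 | theta: 1.1894 1.2286 2.7842 | w: 6.6538 -0.4572 1.9923 | eef: 0.3894 0.0699 0.1345 | τ: -21.7142 -0.5590 0.7065
step 25 | theta: 1.3173 1.2125 2.8157 | w: 6.1307 -1.0907 1.1460 | eef: 0.4032 0.0666 0.0872 | τ: -23.1536 -0.4543 1.1168
step 26 | theta: 1.4344 1.1889 2.8322 | w: 5.5797 -1.1966 0.4716 | eef: 0.4108 0.0646 0.0404 | τ: -22.7889 -0.3509 1.4354
step 27 | theta: 1.5409 1.1661 2.8378 | w: 5.0716 -1.0358 0.0620 | eef: 0.4129 0.0638 -0.0041 | τ: -22.1181 -0.2938 1.6438
step 28 | theta: 1.6378 1.1470 2.8378 | w: 4.6197 -0.8454 -0.0725 | eef: 0.4104 0.0635 -0.0452 | τ: -21.6282 -0.2686 1.7436
step 29 | theta: 1.7260 1.1319 2.8365 | w: 4.2032 -0.6403 -0.0711 | eef: 0.4046 0.0633 -0.0822 | τ: -21.2716 -0.2697 1.7786
step 30 | theta: 1.8062 1.1211 2.8356 | w: 3.8069 -0.4302 -0.0326 | eef: 0.3965 0.0632 -0.1151 | τ: -20.9254 -0.2818 1.7811
step 31 | theta: 1.8785 1.1143 2.8354 | w: 3.4245 -0.2253 -0.0037 | eef: 0.3870 0.0631 -0.1439 | τ: -20.4977 -0.2921 1.7677
step 32 | theta: 1.9433 1.1113 2.8358 | w: 3.0592 -0.0570 0.0321 | eef: 0.3768 0.0630 -0.1688 | τ: -19.9684 -0.2905 1.7360
step 33 | theta: 2.0011 1.1111 2.8370 | w: 2.7175 0.0026 0.1017 | eef: 0.3665 0.0629 -0.1901 | τ: -19.3977 -0.2648 1.6836
step 34 | theta: 2.0522 1.1118 2.8397 | w: 2.3932 0.0507 0.1663 | eef: 0.3566 0.0627 -0.2082 | τ: -18.6922 -0.2322 1.6217
step 35 | theta: 2.0970 1.1133 2.8436 | w: 2.0901 0.1009 0.2255 | eef: 0.3473 0.0624 -0.2235 | τ: -17.8756 -0.1962 1.5527
step 36 | theta: 2.1360 1.1162 2.8485 | w: 1.8100 0.1910 0.2699 | eef: 0.3389 0.0620 -0.2361 | τ: -16.9536 -0.1637 1.4803
step 37 | theta: 2.1697 1.1209 2.8544 | w: 1.5602 0.2733 0.3261 | eef: 0.3316 0.0616 -0.2466 | τ: -16.0190 -0.1292 1.4006
step 38 | theta: 2.1988 1.1271 2.8615 | w: 1.3407 0.3522 0.3876 | eef: 0.3253 0.0611 -0.2551 | τ: -15.1075 -0.0956 1.3176
step 39 | theta: 2.2237 1.1350 2.8699 | w: 1.1506 0.4270 0.4513 | eef: 0.3200 0.0605 -0.2620 | τ: -14.2584 -0.0654 1.2337
step 40 | theta: 2.2450 1.1443 2.8794 | w: 0.9878 0.4963 0.5135 | eef: 0.3158 0.0597 -0.2675 | τ: -13.5041 -0.0408 1.1511
step 41 | theta: 2.2634 1.1549 2.8902 | w: 0.8488 0.5580 0.5707 | eef: 0.3125 0.0589 -0.2719 | τ: -12.8665 -0.0231 1.0713
step 42 | theta: 2.2792 1.1666 2.9021 | w: 0.7297 0.6093 0.6192 | eef: 0.3101 0.0579 -0.2753 | τ: -12.3536 -0.0125 0.9954
step 43 | theta: 2.2928 1.1793 2.9147 | w: 0.6263 0.6475 0.6561 | eef: 0.3084 0.0568 -0.2781 | τ: -11.9586 -0.0084 0.9242
step 44 | theta: 2.3044 1.1925 2.9280 | w: 0.5345 0.6708 0.6797 | eef: 0.3073 0.0556 -0.2802 | τ: -11.6632 -0.0092 0.8583
step 45 | theta: 2.3142 1.2060 2.9416 | w: 0.4512 0.6786 0.6895 | eef: 0.3067 0.0543 -0.2818 | τ: -11.4424 -0.0131 0.7979
step 46 | theta: 2.3225 1.2196 2.9553 | w: 0.3741 0.6718 0.6861 | eef: 0.3066 0.0529 -0.2831


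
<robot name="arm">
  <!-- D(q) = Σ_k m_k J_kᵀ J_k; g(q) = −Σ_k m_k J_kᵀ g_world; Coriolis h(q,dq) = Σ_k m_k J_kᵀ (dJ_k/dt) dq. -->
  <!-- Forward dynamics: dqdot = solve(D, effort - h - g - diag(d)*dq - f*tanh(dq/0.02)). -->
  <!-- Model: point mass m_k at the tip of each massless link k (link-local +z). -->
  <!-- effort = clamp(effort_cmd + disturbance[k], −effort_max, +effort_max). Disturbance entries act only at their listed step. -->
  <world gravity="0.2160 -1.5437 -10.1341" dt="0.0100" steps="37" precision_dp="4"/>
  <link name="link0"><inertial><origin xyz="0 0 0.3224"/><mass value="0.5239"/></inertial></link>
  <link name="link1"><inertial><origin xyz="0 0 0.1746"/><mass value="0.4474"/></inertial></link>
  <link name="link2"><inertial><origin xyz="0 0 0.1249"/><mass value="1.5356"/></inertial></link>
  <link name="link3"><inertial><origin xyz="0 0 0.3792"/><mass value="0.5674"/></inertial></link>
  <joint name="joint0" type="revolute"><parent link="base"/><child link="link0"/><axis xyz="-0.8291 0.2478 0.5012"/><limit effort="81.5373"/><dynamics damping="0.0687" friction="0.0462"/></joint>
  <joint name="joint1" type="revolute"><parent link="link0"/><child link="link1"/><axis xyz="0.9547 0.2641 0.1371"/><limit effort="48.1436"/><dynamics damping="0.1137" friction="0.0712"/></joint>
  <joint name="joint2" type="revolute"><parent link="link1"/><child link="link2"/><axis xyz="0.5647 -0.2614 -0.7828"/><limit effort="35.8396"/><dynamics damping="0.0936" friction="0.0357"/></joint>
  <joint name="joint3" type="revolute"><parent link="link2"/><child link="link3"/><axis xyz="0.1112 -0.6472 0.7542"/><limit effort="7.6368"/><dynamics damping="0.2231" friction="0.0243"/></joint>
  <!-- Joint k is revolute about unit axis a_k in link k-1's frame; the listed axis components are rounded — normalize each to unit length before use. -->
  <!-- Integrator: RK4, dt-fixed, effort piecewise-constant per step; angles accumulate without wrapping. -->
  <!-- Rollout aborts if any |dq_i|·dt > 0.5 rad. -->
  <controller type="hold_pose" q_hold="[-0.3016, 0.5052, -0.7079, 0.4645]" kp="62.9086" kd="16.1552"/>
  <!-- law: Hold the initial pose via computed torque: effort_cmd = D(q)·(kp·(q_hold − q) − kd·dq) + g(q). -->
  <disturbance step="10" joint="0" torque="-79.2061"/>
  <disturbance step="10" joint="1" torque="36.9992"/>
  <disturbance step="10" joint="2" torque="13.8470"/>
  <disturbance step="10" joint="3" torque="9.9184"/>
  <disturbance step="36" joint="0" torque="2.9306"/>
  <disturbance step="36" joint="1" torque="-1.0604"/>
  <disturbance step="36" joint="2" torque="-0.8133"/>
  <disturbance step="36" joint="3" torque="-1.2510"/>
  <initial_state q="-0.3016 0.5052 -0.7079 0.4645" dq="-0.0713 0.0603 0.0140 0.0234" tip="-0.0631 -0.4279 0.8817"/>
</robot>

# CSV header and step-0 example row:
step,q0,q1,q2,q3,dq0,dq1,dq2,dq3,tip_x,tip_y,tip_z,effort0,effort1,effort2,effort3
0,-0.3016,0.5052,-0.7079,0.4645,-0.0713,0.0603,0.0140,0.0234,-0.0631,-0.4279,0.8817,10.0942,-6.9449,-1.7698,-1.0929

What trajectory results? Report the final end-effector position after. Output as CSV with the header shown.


step,q0,q1,q2,q3,dq0,dq1,dq2,dq3,tip_x,tip_y,tip_z,effort0,effort1,effort2,effort3
1,-0.3022,0.5056,-0.7071,0.4644,-0.0602,0.0507,0.0030,0.0238,-0.0633,-0.4287,0.8813,9.8741,-6.8210,-1.7266,-1.0628
2,-0.3028,0.5059,-0.7063,0.4642,-0.0504,0.0452,-0.0218,0.0359,-0.0635,-0.4294,0.8809,9.6782,-6.7111,-1.6886,-1.0374
3,-0.3032,0.5061,-0.7055,0.4641,-0.0413,0.0424,-0.0472,0.0483,-0.0637,-0.4300,0.8806,9.5036,-6.6168,-1.6556,-1.0151
4,-0.3036,0.5063,-0.7048,0.4639,-0.0332,0.0398,-0.0651,0.0556,-0.0639,-0.4304,0.8804,9.3487,-6.5347,-1.6266,-0.9951
5,-0.3039,0.5064,-0.7042,0.4639,-0.0261,0.0368,-0.0762,0.0590,-0.0640,-0.4308,0.8801,9.2118,-6.4624,-1.6010,-0.9772
6,-0.3041,0.5065,-0.7037,0.4638,-0.0200,0.0340,-0.0845,0.0606,-0.0641,-0.4311,0.8800,9.0913,-6.3987,-1.5783,-0.9613
7,-0.3042,0.5065,-0.7033,0.4638,-0.0149,0.0315,-0.0911,0.0613,-0.0642,-0.4313,0.8799,8.9857,-6.3425,-1.5584,-0.9472
8,-0.3043,0.5066,-0.7029,0.4637,-0.0107,0.0292,-0.0968,0.0614,-0.0642,-0.4315,0.8798,8.8934,-6.2930,-1.5408,-0.9348
9,-0.3044,0.5066,-0.7026,0.4637,-0.0072,0.0272,-0.1017,0.0612,-0.0642,-0.4316,0.8797,8.8129,-6.2494,-1.5252,-0.9238
10,-0.3044,0.5066,-0.7024,0.4636,-0.0044,0.0254,-0.1060,0.0608,-0.0643,-0.4317,0.8797,-70.4633,30.7882,12.3355,7.6368
11,-0.3078,0.5044,-0.6877,0.4546,-0.6743,-0.3398,2.3825,-1.5192,-0.0655,-0.4344,0.8785,21.7592,-12.3084,-3.7778,-2.3386
12,-0.3141,0.5033,-0.6759,0.4460,-0.5826,0.0044,0.5331,-0.4884,-0.0679,-0.4393,0.8761,20.1326,-11.5667,-3.4928,-2.1764
13,-0.3195,0.5039,-0.6741,0.4432,-0.4849,0.0742,0.0646,-0.1838,-0.0698,-0.4432,0.8740,18.6906,-10.8838,-3.2422,-2.0204
14,-0.3239,0.5047,-0.6743,0.4421,-0.3923,0.0495,0.0825,-0.1401,-0.0715,-0.4465,0.8722,17.4100,-10.2732,-3.0234,-1.8768
15,-0.3274,0.5053,-0.6745,0.4415,-0.3123,0.0308,0.0896,-0.1040,-0.0729,-0.4491,0.8707,16.2742,-9.7334,-2.8287,-1.7484
16,-0.3302,0.5058,-0.6747,0.4411,-0.2431,0.0159,0.0993,-0.0836,-0.0740,-0.4512,0.8695,15.2671,-9.2585,-2.6555,-1.6324
17,-0.3324,0.5061,-0.6749,0.4410,-0.1835,0.0021,0.1154,-0.0754,-0.0749,-0.4528,0.8686,14.3750,-8.8389,-2.5018,-1.5282
18,-0.3340,0.5064,-0.6750,0.4409,-0.1323,-0.0076,0.1217,-0.0671,-0.0756,-0.4539,0.8679,13.5854,-8.4685,-2.3654,-1.4357
19,-0.3351,0.5065,-0.6752,0.4410,-0.0886,-0.0148,0.1228,-0.0596,-0.0761,-0.4548,0.8674,12.8870,-8.1417,-2.2447,-1.3536
20,-0.3358,0.5066,-0.6753,0.4411,-0.0512,-0.0204,0.1226,-0.0537,-0.0764,-0.4553,0.8671,12.2701,-7.8534,-2.1379,-1.2811
21,-0.3362,0.5067,-0.6755,0.4413,-0.0195,-0.0250,0.1217,-0.0494,-0.0766,-0.4556,0.8669,11.7259,-7.5991,-2.0436,-1.2170
22,-0.3363,0.5067,-0.6757,0.4415,0.0065,-0.0286,0.1178,-0.0461,-0.0766,-0.4557,0.8668,11.2503,-7.3750,-1.9603,-1.1605
23,-0.3361,0.5067,-0.6759,0.4418,0.0272,-0.0317,0.1104,-0.0440,-0.0766,-0.4556,0.8669,10.8389,-7.1777,-1.8870,-1.1108
24,-0.3358,0.5067,-0.6763,0.4421,0.0441,-0.0345,0.1042,-0.0432,-0.0765,-0.4553,0.8671,10.4795,-7.0042,-1.8225,-1.0672
25,-0.3353,0.5066,-0.6766,0.4423,0.0580,-0.0369,0.0994,-0.0431,-0.0763,-0.4549,0.8673,10.1641,-6.8518,-1.7658,-1.0289
26,-0.3347,0.5065,-0.6771,0.4426,0.0694,-0.0387,0.0955,-0.0432,-0.0760,-0.4544,0.8676,9.8875,-6.7182,-1.7160,-0.9955
27,-0.3340,0.5064,-0.6775,0.4429,0.0786,-0.0401,0.0923,-0.0434,-0.0757,-0.4538,0.8679,9.6451,-6.6013,-1.6724,-0.9664
28,-0.3332,0.5063,-0.6780,0.4431,0.0858,-0.0411,0.0895,-0.0436,-0.0754,-0.4531,0.8683,9.4330,-6.4990,-1.6343,-0.9410
29,-0.3323,0.5061,-0.6784,0.4434,0.0914,-0.0417,0.0874,-0.0439,-0.0750,-0.4524,0.8687,9.2479,-6.4097,-1.6009,-0.9190
30,-0.3314,0.5060,-0.6790,0.4437,0.0955,-0.0422,0.0857,-0.0441,-0.0747,-0.4516,0.8692,9.0865,-6.3319,-1.5718,-0.8999
31,-0.3305,0.5059,-0.6795,0.4439,0.0984,-0.0424,0.0845,-0.0444,-0.0743,-0.4508,0.8696,8.9461,-6.2642,-1.5465,-0.8835
32,-0.3295,0.5057,-0.6800,0.4441,0.1003,-0.0424,0.0837,-0.0448,-0.0739,-0.4500,0.8701,8.8243,-6.2054,-1.5245,-0.8693
33,-0.3285,0.5056,-0.6805,0.4444,0.1012,-0.0424,0.0832,-0.0451,-0.0735,-0.4492,0.8706,8.7188,-6.1544,-1.5054,-0.8572
34,-0.3275,0.5054,-0.6811,0.4446,0.1014,-0.0422,0.0831,-0.0454,-0.0731,-0.4484,0.8710,8.6278,-6.1103,-1.4889,-0.8469
35,-0.3265,0.5053,-0.6816,0.4449,0.1009,-0.0420,0.0831,-0.0457,-0.0726,-0.4475,0.8715,8.5496,-6.0723,-1.4747,-0.8381
36,-0.3256,0.5051,-0.6821,0.4451,0.0999,-0.0417,0.0834,-0.0460,-0.0722,-0.4467,0.8720,11.4131,-7.1000,-2.2757,-2.0817
37,-0.3246,0.5051,-0.6820,0.4427,0.0941,0.0032,0.0885,-0.4859,-0.0715,-0.4457,0.8726,,,,
# final tip position (m): -0.0715 -0.4457 0.8726


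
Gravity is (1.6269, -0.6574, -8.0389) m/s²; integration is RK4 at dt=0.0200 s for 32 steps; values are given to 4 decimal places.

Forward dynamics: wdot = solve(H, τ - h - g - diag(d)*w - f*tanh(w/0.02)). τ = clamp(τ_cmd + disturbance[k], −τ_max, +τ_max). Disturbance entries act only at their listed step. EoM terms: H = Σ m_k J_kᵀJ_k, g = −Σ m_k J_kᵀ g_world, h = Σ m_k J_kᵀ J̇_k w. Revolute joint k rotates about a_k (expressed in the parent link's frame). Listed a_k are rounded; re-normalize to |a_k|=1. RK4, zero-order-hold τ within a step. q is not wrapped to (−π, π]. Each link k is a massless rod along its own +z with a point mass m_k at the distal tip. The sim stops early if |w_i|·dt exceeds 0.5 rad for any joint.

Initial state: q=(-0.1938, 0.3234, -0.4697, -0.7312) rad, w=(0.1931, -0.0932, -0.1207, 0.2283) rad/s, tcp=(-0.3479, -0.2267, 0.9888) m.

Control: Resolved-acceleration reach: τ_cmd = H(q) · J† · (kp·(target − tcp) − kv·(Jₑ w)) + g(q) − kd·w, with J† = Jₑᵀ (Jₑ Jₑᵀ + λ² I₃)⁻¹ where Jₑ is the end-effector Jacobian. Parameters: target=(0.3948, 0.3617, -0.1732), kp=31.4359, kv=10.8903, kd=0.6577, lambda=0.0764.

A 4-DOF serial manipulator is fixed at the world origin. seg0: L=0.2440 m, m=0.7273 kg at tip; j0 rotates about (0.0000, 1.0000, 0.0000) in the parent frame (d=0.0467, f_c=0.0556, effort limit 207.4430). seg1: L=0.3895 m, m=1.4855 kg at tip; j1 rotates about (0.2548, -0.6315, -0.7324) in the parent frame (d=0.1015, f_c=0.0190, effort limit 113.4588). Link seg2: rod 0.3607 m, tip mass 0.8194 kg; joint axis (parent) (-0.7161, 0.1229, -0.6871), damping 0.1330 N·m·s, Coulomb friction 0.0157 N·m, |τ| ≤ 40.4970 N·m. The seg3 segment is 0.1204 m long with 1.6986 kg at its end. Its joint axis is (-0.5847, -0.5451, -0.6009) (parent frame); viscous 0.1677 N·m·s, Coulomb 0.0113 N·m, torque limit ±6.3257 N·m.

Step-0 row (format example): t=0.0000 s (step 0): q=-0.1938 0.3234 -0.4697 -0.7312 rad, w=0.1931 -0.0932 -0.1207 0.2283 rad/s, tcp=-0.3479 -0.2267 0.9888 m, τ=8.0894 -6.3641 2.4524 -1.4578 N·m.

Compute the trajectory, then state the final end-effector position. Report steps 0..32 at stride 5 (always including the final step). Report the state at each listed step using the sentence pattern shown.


t=0.1000 s (step 5): q=-0.1920 0.3004 -0.4903 -0.9335 rad, w=-0.1797 -0.2612 -0.3526 -5.0550 rad/s, tcp=-0.3115 -0.2275 0.9901 m, τ=-6.4091 0.5071 1.8809 1.9227 N·m.
t=0.2000 s (step 10): q=-0.3523 0.0585 -0.7230 -1.1964 rad, w=-3.1232 -4.3657 -5.2189 0.0409 rad/s, tcp=-0.2756 -0.2220 0.9734 m, τ=-8.1326 -0.3437 0.5236 -2.8770 N·m.
t=0.3000 s (step 15): q=-0.6721 -0.2581 -1.5219 -1.3675 rad, w=-2.7265 -1.2346 -10.6144 -3.7115 rad/s, tcp=-0.2346 -0.1797 0.8903 m, τ=15.6669 -15.5040 -1.9418 1.6965 N·m.
t=0.4000 s (step 20): q=-0.8558 -0.2275 -2.6191 -1.1714 rad, w=-1.2716 -1.0687 -4.9711 4.6283 rad/s, tcp=-0.1798 -0.0740 0.7989 m, τ=11.1960 -6.4722 0.3655 -2.1719 N·m.
t=0.5000 s (step 25): q=-0.9648 -0.4642 -2.8084 -1.0437 rad, w=-0.9508 -2.8644 -0.6530 0.7886 rad/s, tcp=-0.1423 0.0803 0.7672 m, τ=8.4069 -0.7174 0.8604 0.3921 N·m.
t=0.6000 s (step 30): q=-1.0485 -0.7600 -2.8429 -0.9287 rad, w=-0.7304 -3.0615 -0.0591 1.2456 rad/s, tcp=-0.0864 0.2263 0.7008 m, τ=5.0736 3.4270 2.2281 -0.0756 N·m.
t=0.6400 s (step 32): q=-1.0757 -0.8837 -2.8415 -0.8836 rad, w=-0.6273 -3.0973 0.0707 1.1584 rad/s, tcp=-0.0612 0.2801 0.6632 m.
final tcp position (m): -0.0612 0.2801 0.6632


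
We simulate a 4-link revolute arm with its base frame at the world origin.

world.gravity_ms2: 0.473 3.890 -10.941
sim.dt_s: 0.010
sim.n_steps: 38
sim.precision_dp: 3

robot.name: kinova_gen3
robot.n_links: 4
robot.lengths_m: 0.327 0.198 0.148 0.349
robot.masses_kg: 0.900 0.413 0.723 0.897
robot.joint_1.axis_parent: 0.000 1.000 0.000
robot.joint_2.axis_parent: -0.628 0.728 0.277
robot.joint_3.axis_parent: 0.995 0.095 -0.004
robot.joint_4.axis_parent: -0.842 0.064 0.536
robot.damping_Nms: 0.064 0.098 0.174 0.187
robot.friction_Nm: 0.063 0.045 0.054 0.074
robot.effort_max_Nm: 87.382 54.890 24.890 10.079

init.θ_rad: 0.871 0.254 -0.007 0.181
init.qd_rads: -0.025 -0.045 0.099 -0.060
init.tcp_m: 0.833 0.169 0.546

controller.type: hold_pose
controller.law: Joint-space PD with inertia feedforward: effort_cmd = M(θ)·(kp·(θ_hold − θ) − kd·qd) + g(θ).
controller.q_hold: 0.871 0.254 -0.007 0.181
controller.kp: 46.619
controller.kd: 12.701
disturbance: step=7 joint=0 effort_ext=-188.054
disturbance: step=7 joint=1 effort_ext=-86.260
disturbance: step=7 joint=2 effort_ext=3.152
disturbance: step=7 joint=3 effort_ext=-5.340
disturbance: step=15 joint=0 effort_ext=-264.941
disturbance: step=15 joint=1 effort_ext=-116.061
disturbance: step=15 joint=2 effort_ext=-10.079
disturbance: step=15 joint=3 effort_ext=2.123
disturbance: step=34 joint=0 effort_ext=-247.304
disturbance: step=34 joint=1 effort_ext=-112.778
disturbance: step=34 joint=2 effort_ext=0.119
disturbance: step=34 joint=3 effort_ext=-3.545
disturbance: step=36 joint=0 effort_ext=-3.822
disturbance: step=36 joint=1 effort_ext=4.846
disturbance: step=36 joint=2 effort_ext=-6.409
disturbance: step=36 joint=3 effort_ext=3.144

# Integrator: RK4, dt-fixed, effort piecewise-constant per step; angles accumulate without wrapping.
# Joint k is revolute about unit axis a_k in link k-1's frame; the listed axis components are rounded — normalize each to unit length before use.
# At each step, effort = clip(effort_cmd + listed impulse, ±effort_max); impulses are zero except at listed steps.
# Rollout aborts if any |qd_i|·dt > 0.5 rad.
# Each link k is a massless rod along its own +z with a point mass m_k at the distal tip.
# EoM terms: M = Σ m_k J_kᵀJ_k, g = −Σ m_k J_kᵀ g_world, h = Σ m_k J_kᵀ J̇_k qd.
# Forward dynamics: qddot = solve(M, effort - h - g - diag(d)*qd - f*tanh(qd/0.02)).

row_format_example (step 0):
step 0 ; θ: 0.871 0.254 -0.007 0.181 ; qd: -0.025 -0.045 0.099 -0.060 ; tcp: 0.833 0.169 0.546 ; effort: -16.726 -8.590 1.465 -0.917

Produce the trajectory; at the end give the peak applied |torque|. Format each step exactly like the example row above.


step 1 ; θ: 0.871 0.254 -0.006 0.181 ; qd: -0.017 -0.048 0.078 -0.046 ; tcp: 0.833 0.168 0.546 ; effort: -16.791 -8.667 1.516 -0.949
step 2 ; θ: 0.871 0.253 -0.005 0.180 ; qd: -0.010 -0.051 0.047 -0.056 ; tcp: 0.833 0.168 0.546 ; effort: -16.849 -8.738 1.564 -0.976
step 3 ; θ: 0.871 0.253 -0.005 0.180 ; qd: -0.006 -0.050 0.031 -0.051 ; tcp: 0.833 0.167 0.547 ; effort: -16.901 -8.803 1.607 -1.002
step 4 ; θ: 0.870 0.252 -0.004 0.180 ; qd: -0.005 -0.043 0.026 -0.041 ; tcp: 0.833 0.167 0.547 ; effort: -16.947 -8.862 1.643 -1.024
step 5 ; θ: 0.870 0.252 -0.004 0.180 ; qd: -0.003 -0.037 0.017 -0.041 ; tcp: 0.833 0.166 0.547 ; effort: -16.990 -8.915 1.675 -1.042
step 6 ; θ: 0.870 0.252 -0.003 0.180 ; qd: -0.002 -0.031 0.006 -0.046 ; tcp: 0.832 0.166 0.547 ; effort: -17.029 -8.964 1.704 -1.058
step 7 ; θ: 0.870 0.251 -0.003 0.180 ; qd: -0.001 -0.026 -0.004 -0.052 ; tcp: 0.832 0.166 0.548 ; effort: -87.382 -54.890 4.881 -6.413
step 8 ; θ: 0.875 0.237 -0.031 0.152 ; qd: 0.820 -2.824 -5.125 -4.954 ; tcp: 0.831 0.164 0.551 ; effort: -7.990 -3.105 1.298 -0.486
step 9 ; θ: 0.881 0.213 -0.069 0.119 ; qd: 0.485 -2.038 -2.731 -2.028 ; tcp: 0.828 0.162 0.558 ; effort: -8.831 -3.671 1.302 -0.650
step 10 ; θ: 0.885 0.195 -0.089 0.106 ; qd: 0.292 -1.535 -1.484 -0.619 ; tcp: 0.826 0.161 0.563 ; effort: -9.605 -4.189 1.346 -0.761
step 11 ; θ: 0.887 0.181 -0.101 0.104 ; qd: 0.176 -1.180 -0.829 0.003 ; tcp: 0.823 0.159 0.567 ; effort: -10.319 -4.664 1.406 -0.839
step 12 ; θ: 0.888 0.171 -0.107 0.104 ; qd: 0.108 -0.917 -0.549 0.119 ; tcp: 0.821 0.158 0.570 ; effort: -10.977 -5.100 1.471 -0.887
step 13 ; θ: 0.889 0.163 -0.112 0.106 ; qd: 0.059 -0.701 -0.371 0.133 ; tcp: 0.820 0.157 0.573 ; effort: -11.582 -5.499 1.535 -0.928
step 14 ; θ: 0.890 0.157 -0.115 0.107 ; qd: 0.021 -0.521 -0.244 0.112 ; tcp: 0.818 0.156 0.575 ; effort: -12.137 -5.865 1.595 -0.966
step 15 ; θ: 0.890 0.152 -0.117 0.108 ; qd: -0.005 -0.373 -0.155 0.076 ; tcp: 0.817 0.155 0.577 ; effort: -87.382 -54.890 -8.428 1.123
step 16 ; θ: 0.902 0.117 -0.166 0.080 ; qd: 2.336 -6.648 -9.037 -4.916 ; tcp: 0.813 0.155 0.583 ; effort: -3.462 -0.200 2.950 -1.379
step 17 ; θ: 0.922 0.058 -0.237 0.049 ; qd: 1.661 -5.165 -5.598 -1.572 ; tcp: 0.805 0.155 0.591 ; effort: -4.809 -1.058 2.813 -1.445
step 18 ; θ: 0.936 0.012 -0.283 0.042 ; qd: 1.208 -4.063 -3.626 -0.032 ; tcp: 0.799 0.155 0.597 ; effort: -6.062 -1.837 2.767 -1.505
step 19 ; θ: 0.946 -0.024 -0.313 0.045 ; qd: 0.890 -3.194 -2.483 0.511 ; tcp: 0.793 0.155 0.602 ; effort: -7.213 -2.540 2.765 -1.543
step 20 ; θ: 0.954 -0.053 -0.334 0.052 ; qd: 0.652 -2.480 -1.734 0.662 ; tcp: 0.789 0.155 0.606 ; effort: -8.260 -3.171 2.784 -1.571
step 21 ; θ: 0.959 -0.074 -0.348 0.058 ; qd: 0.468 -1.886 -1.206 0.649 ; tcp: 0.785 0.154 0.608 ; effort: -9.207 -3.735 2.811 -1.593
step 22 ; θ: 0.963 -0.091 -0.358 0.064 ; qd: 0.323 -1.390 -0.819 0.561 ; tcp: 0.782 0.154 0.610 ; effort: -10.059 -4.238 2.838 -1.610
step 23 ; θ: 0.966 -0.102 -0.365 0.069 ; qd: 0.208 -0.974 -0.526 0.448 ; tcp: 0.780 0.154 0.612 ; effort: -10.825 -4.688 2.861 -1.622
step 24 ; θ: 0.968 -0.110 -0.369 0.073 ; qd: 0.116 -0.626 -0.297 0.332 ; tcp: 0.779 0.154 0.613 ; effort: -11.513 -5.090 2.878 -1.630
step 25 ; θ: 0.968 -0.115 -0.371 0.076 ; qd: 0.041 -0.334 -0.114 0.224 ; tcp: 0.778 0.154 0.614 ; effort: -12.132 -5.450 2.889 -1.635
step 26 ; θ: 0.969 -0.117 -0.371 0.078 ; qd: -0.014 -0.099 0.011 0.105 ; tcp: 0.777 0.154 0.615 ; effort: -12.692 -5.774 2.895 -1.637
step 27 ; θ: 0.968 -0.117 -0.371 0.078 ; qd: -0.044 0.063 0.076 -0.009 ; tcp: 0.777 0.153 0.615 ; effort: -13.208 -6.063 2.906 -1.642
step 28 ; θ: 0.968 -0.116 -0.370 0.078 ; qd: -0.064 0.183 0.155 -0.033 ; tcp: 0.777 0.153 0.615 ; effort: -13.676 -6.317 2.914 -1.652
step 29 ; θ: 0.967 -0.114 -0.368 0.078 ; qd: -0.078 0.280 0.212 -0.064 ; tcp: 0.778 0.153 0.615 ; effort: -14.100 -6.547 2.916 -1.659
step 30 ; θ: 0.966 -0.111 -0.365 0.078 ; qd: -0.091 0.363 0.285 -0.045 ; tcp: 0.778 0.153 0.615 ; effort: -14.485 -6.757 2.915 -1.668
step 31 ; θ: 0.965 -0.107 -0.362 0.077 ; qd: -0.099 0.429 0.329 -0.053 ; tcp: 0.779 0.153 0.614 ; effort: -14.835 -6.949 2.911 -1.673
step 32 ; θ: 0.964 -0.102 -0.358 0.077 ; qd: -0.105 0.483 0.377 -0.038 ; tcp: 0.780 0.153 0.613 ; effort: -15.152 -7.124 2.905 -1.677
step 33 ; θ: 0.963 -0.097 -0.354 0.077 ; qd: -0.109 0.524 0.403 -0.043 ; tcp: 0.781 0.153 0.613 ; effort: -15.440 -7.285 2.896 -1.679
step 34 ; θ: 0.962 -0.092 -0.350 0.076 ; qd: -0.111 0.557 0.432 -0.032 ; tcp: 0.782 0.153 0.612 ; effort: -87.382 -54.890 3.005 -5.226
step 35 ; θ: 0.969 -0.113 -0.380 0.054 ; qd: 1.543 -4.660 -5.926 -3.820 ; tcp: 0.779 0.153 0.613 ; effort: -6.703 -1.453 2.878 -1.306
step 36 ; θ: 0.982 -0.153 -0.426 0.030 ; qd: 1.055 -3.459 -3.471 -1.369 ; tcp: 0.773 0.152 0.617 ; effort: -11.672 2.666 -3.496 1.702
step 37 ; θ: 0.990 -0.182 -0.454 0.021 ; qd: 0.598 -2.273 -2.244 -0.492 ; tcp: 0.769 0.151 0.620 ; effort: -8.382 -3.450 3.796 -1.956
step 38 ; θ: 0.995 -0.201 -0.471 0.020 ; qd: 0.383 -1.620 -1.321 0.139 ; tcp: 0.765 0.152 0.622
max |effort| (N·m): 87.382


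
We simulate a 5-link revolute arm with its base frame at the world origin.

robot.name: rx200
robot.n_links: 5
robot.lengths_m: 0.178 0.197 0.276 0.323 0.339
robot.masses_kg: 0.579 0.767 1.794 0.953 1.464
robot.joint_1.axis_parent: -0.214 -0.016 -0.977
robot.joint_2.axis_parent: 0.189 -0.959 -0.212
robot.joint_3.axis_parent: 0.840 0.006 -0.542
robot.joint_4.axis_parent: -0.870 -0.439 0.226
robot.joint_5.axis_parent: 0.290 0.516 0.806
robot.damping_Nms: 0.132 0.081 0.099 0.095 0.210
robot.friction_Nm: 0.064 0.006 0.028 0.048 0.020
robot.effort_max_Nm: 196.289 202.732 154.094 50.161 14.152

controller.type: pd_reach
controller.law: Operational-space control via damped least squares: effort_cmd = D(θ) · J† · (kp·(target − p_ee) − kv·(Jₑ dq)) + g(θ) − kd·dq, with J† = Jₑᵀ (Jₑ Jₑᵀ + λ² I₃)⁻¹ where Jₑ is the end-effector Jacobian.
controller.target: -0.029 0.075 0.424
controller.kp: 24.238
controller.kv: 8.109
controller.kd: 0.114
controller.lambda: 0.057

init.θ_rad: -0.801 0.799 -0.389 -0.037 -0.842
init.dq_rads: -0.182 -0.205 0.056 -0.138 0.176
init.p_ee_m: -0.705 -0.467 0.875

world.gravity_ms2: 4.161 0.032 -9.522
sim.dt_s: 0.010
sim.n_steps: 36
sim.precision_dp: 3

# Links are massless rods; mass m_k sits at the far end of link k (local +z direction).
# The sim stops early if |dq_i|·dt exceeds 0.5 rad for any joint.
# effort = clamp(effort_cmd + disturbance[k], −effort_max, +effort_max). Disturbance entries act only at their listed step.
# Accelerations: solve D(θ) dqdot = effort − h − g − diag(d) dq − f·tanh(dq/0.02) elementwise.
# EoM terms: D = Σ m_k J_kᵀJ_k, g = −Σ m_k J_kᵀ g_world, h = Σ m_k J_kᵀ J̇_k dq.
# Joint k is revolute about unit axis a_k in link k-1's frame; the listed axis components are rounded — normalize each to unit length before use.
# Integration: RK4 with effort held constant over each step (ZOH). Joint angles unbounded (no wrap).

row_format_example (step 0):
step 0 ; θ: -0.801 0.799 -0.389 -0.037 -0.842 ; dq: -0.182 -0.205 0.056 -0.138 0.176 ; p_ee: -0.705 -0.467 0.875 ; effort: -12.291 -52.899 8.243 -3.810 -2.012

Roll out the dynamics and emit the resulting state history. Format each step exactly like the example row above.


step 1 ; θ: -0.807 0.794 -0.390 -0.034 -0.845 ; dq: -0.998 -0.775 -0.284 0.749 -0.817 ; p_ee: -0.702 -0.468 0.877 ; effort: -10.577 -50.368 7.645 -3.836 -1.710
step 2 ; θ: -0.820 0.784 -0.394 -0.022 -0.857 ; dq: -1.722 -1.335 -0.530 1.654 -1.529 ; p_ee: -0.698 -0.469 0.877 ; effort: -7.857 -48.122 6.730 -3.778 -1.492
step 3 ; θ: -0.841 0.767 -0.400 -0.001 -0.875 ; dq: -2.305 -1.894 -0.615 2.556 -2.051 ; p_ee: -0.692 -0.468 0.877 ; effort: -4.315 -46.019 5.538 -3.668 -1.323
step 4 ; θ: -0.866 0.746 -0.405 0.029 -0.898 ; dq: -2.708 -2.446 -0.486 3.447 -2.435 ; p_ee: -0.686 -0.466 0.876 ; effort: -0.259 -43.901 4.166 -3.543 -1.181
step 5 ; θ: -0.894 0.719 -0.408 0.068 -0.923 ; dq: -2.914 -2.969 -0.116 4.327 -2.698 ; p_ee: -0.679 -0.464 0.874 ; effort: 3.909 -41.618 2.745 -3.434 -1.052
step 6 ; θ: -0.923 0.687 -0.406 0.116 -0.951 ; dq: -2.946 -3.433 0.453 5.174 -2.836 ; p_ee: -0.670 -0.462 0.870 ; effort: 7.812 -39.054 1.387 -3.355 -0.930
step 7 ; θ: -0.952 0.651 -0.398 0.172 -0.979 ; dq: -2.836 -3.814 1.171 5.979 -2.827 ; p_ee: -0.661 -0.459 0.866 ; effort: 11.132 -36.157 0.176 -3.307 -0.812
step 8 ; θ: -0.979 0.611 -0.382 0.235 -1.007 ; dq: -2.650 -4.101 1.927 6.691 -2.686 ; p_ee: -0.650 -0.455 0.861 ; effort: 13.717 -32.946 -0.859 -3.282 -0.694
step 9 ; θ: -1.004 0.569 -0.359 0.305 -1.033 ; dq: -2.454 -4.297 2.604 7.242 -2.478 ; p_ee: -0.638 -0.450 0.856 ; effort: 15.559 -29.534 -1.715 -3.277 -0.565
step 10 ; θ: -1.028 0.525 -0.330 0.379 -1.057 ; dq: -2.290 -4.416 3.131 7.589 -2.288 ; p_ee: -0.625 -0.445 0.849 ; effort: 16.747 -26.090 -2.395 -3.306 -0.418
step 11 ; θ: -1.050 0.481 -0.297 0.456 -1.079 ; dq: -2.172 -4.476 3.498 7.731 -2.169 ; p_ee: -0.611 -0.439 0.843 ; effort: 17.398 -22.780 -2.905 -3.388 -0.249
step 12 ; θ: -1.072 0.436 -0.261 0.533 -1.100 ; dq: -2.096 -4.490 3.735 7.707 -2.134 ; p_ee: -0.596 -0.433 0.835 ; effort: 17.631 -19.721 -3.259 -3.534 -0.065
step 13 ; θ: -1.092 0.391 -0.223 0.609 -1.122 ; dq: -2.052 -4.471 3.884 7.569 -2.161 ; p_ee: -0.581 -0.426 0.828 ; effort: 17.546 -16.971 -3.479 -3.741 0.127
step 14 ; θ: -1.113 0.347 -0.183 0.684 -1.144 ; dq: -2.029 -4.428 3.979 7.363 -2.222 ; p_ee: -0.564 -0.418 0.820 ; effort: 17.226 -14.542 -3.594 -4.001 0.317
step 15 ; θ: -1.133 0.303 -0.143 0.756 -1.166 ; dq: -2.023 -4.368 4.045 7.120 -2.295 ; p_ee: -0.547 -0.410 0.812 ; effort: 16.737 -12.418 -3.631 -4.297 0.500
step 16 ; θ: -1.153 0.260 -0.103 0.826 -1.190 ; dq: -2.029 -4.296 4.096 6.862 -2.367 ; p_ee: -0.530 -0.401 0.804 ; effort: 16.130 -10.573 -3.613 -4.618 0.671
step 17 ; θ: -1.173 0.217 -0.061 0.894 -1.214 ; dq: -2.048 -4.216 4.141 6.601 -2.429 ; p_ee: -0.513 -0.392 0.796 ; effort: 15.443 -8.975 -3.557 -4.949 0.829
step 18 ; θ: -1.194 0.175 -0.020 0.958 -1.238 ; dq: -2.077 -4.130 4.185 6.344 -2.480 ; p_ee: -0.496 -0.383 0.788 ; effort: 14.706 -7.596 -3.478 -5.281 0.972
step 19 ; θ: -1.215 0.135 0.022 1.020 -1.264 ; dq: -2.116 -4.041 4.232 6.096 -2.520 ; p_ee: -0.478 -0.373 0.780 ; effort: 13.942 -6.409 -3.386 -5.607 1.101
step 20 ; θ: -1.236 0.095 0.065 1.080 -1.289 ; dq: -2.166 -3.949 4.284 5.859 -2.550 ; p_ee: -0.461 -0.364 0.771 ; effort: 13.166 -5.391 -3.289 -5.920 1.216
step 21 ; θ: -1.258 0.056 0.108 1.137 -1.315 ; dq: -2.225 -3.855 4.342 5.633 -2.571 ; p_ee: -0.445 -0.354 0.763 ; effort: 12.391 -4.524 -3.193 -6.216 1.317
step 22 ; θ: -1.281 0.018 0.152 1.193 -1.341 ; dq: -2.296 -3.761 4.408 5.418 -2.585 ; p_ee: -0.428 -0.344 0.755 ; effort: 11.626 -3.792 -3.100 -6.491 1.405
step 23 ; θ: -1.304 -0.020 0.196 1.246 -1.367 ; dq: -2.376 -3.666 4.482 5.215 -2.595 ; p_ee: -0.412 -0.334 0.748 ; effort: 10.879 -3.184 -3.014 -6.744 1.480
step 24 ; θ: -1.329 -0.056 0.241 1.297 -1.393 ; dq: -2.468 -3.570 4.566 5.024 -2.600 ; p_ee: -0.397 -0.324 0.740 ; effort: 10.153 -2.692 -2.938 -6.974 1.545
step 25 ; θ: -1.354 -0.091 0.287 1.346 -1.419 ; dq: -2.570 -3.475 4.659 4.843 -2.604 ; p_ee: -0.381 -0.313 0.732 ; effort: 9.452 -2.309 -2.872 -7.180 1.598
step 26 ; θ: -1.380 -0.125 0.334 1.394 -1.445 ; dq: -2.684 -3.379 4.763 4.673 -2.605 ; p_ee: -0.367 -0.303 0.725 ; effort: 8.778 -2.033 -2.818 -7.361 1.642
step 27 ; θ: -1.408 -0.159 0.382 1.440 -1.471 ; dq: -2.809 -3.284 4.878 4.512 -2.607 ; p_ee: -0.353 -0.293 0.718 ; effort: 8.130 -1.865 -2.777 -7.519 1.677
step 28 ; θ: -1.436 -0.191 0.432 1.484 -1.497 ; dq: -2.947 -3.189 5.004 4.361 -2.608 ; p_ee: -0.339 -0.283 0.710 ; effort: 7.507 -1.805 -2.751 -7.654 1.703
step 29 ; θ: -1.467 -0.222 0.483 1.527 -1.523 ; dq: -3.096 -3.094 5.141 4.218 -2.611 ; p_ee: -0.326 -0.273 0.703 ; effort: 6.907 -1.857 -2.740 -7.767 1.721
step 30 ; θ: -1.498 -0.253 0.535 1.568 -1.550 ; dq: -3.258 -3.001 5.289 4.084 -2.615 ; p_ee: -0.314 -0.264 0.697 ; effort: 6.326 -2.024 -2.745 -7.859 1.733
step 31 ; θ: -1.532 -0.282 0.588 1.608 -1.576 ; dq: -3.434 -2.910 5.449 3.957 -2.622 ; p_ee: -0.302 -0.254 0.690 ; effort: 5.760 -2.308 -2.767 -7.931 1.738
step 32 ; θ: -1.567 -0.311 0.644 1.647 -1.602 ; dq: -3.622 -2.821 5.621 3.836 -2.631 ; p_ee: -0.291 -0.244 0.683 ; effort: 5.203 -2.704 -2.804 -7.984 1.737
step 33 ; θ: -1.604 -0.339 0.701 1.685 -1.629 ; dq: -3.825 -2.735 5.804 3.720 -2.645 ; p_ee: -0.280 -0.235 0.677 ; effort: 4.651 -3.194 -2.855 -8.019 1.732
step 34 ; θ: -1.644 -0.366 0.760 1.722 -1.655 ; dq: -4.044 -2.652 5.999 3.608 -2.663 ; p_ee: -0.271 -0.226 0.671 ; effort: 4.102 -3.742 -2.912 -8.037 1.723
step 35 ; θ: -1.685 -0.392 0.821 1.757 -1.682 ; dq: -4.278 -2.573 6.205 3.499 -2.688 ; p_ee: -0.261 -0.217 0.665 ; effort: 3.562 -4.278 -2.964 -8.037 1.710
step 36 ; θ: -1.729 -0.417 0.884 1.792 -1.709 ; dq: -4.529 -2.497 6.425 3.391 -2.721 ; p_ee: -0.253 -0.208 0.660
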